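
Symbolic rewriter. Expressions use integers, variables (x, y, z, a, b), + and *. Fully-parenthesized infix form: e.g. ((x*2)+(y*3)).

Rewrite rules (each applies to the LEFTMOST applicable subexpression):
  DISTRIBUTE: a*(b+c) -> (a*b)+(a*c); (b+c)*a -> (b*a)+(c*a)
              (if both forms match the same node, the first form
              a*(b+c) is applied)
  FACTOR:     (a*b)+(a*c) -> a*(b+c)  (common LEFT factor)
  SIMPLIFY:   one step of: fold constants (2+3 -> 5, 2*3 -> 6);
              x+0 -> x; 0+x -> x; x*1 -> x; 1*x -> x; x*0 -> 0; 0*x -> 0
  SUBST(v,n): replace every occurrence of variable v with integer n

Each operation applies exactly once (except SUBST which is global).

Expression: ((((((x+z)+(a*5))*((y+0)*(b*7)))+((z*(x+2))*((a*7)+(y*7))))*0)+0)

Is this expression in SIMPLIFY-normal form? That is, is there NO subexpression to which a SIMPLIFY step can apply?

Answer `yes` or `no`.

Expression: ((((((x+z)+(a*5))*((y+0)*(b*7)))+((z*(x+2))*((a*7)+(y*7))))*0)+0)
Scanning for simplifiable subexpressions (pre-order)...
  at root: ((((((x+z)+(a*5))*((y+0)*(b*7)))+((z*(x+2))*((a*7)+(y*7))))*0)+0) (SIMPLIFIABLE)
  at L: (((((x+z)+(a*5))*((y+0)*(b*7)))+((z*(x+2))*((a*7)+(y*7))))*0) (SIMPLIFIABLE)
  at LL: ((((x+z)+(a*5))*((y+0)*(b*7)))+((z*(x+2))*((a*7)+(y*7)))) (not simplifiable)
  at LLL: (((x+z)+(a*5))*((y+0)*(b*7))) (not simplifiable)
  at LLLL: ((x+z)+(a*5)) (not simplifiable)
  at LLLLL: (x+z) (not simplifiable)
  at LLLLR: (a*5) (not simplifiable)
  at LLLR: ((y+0)*(b*7)) (not simplifiable)
  at LLLRL: (y+0) (SIMPLIFIABLE)
  at LLLRR: (b*7) (not simplifiable)
  at LLR: ((z*(x+2))*((a*7)+(y*7))) (not simplifiable)
  at LLRL: (z*(x+2)) (not simplifiable)
  at LLRLR: (x+2) (not simplifiable)
  at LLRR: ((a*7)+(y*7)) (not simplifiable)
  at LLRRL: (a*7) (not simplifiable)
  at LLRRR: (y*7) (not simplifiable)
Found simplifiable subexpr at path root: ((((((x+z)+(a*5))*((y+0)*(b*7)))+((z*(x+2))*((a*7)+(y*7))))*0)+0)
One SIMPLIFY step would give: (((((x+z)+(a*5))*((y+0)*(b*7)))+((z*(x+2))*((a*7)+(y*7))))*0)
-> NOT in normal form.

Answer: no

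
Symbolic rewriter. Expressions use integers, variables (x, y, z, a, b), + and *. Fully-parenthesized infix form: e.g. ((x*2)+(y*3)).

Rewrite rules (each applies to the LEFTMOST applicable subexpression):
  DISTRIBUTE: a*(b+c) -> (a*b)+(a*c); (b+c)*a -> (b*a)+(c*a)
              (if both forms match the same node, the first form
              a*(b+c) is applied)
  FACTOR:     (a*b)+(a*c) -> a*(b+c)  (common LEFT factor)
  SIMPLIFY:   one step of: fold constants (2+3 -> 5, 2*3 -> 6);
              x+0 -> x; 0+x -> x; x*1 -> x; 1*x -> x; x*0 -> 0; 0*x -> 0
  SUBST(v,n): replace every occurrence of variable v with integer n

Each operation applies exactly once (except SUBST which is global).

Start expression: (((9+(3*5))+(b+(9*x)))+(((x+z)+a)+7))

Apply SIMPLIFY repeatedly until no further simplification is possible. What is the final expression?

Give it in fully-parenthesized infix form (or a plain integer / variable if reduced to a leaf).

Answer: ((24+(b+(9*x)))+(((x+z)+a)+7))

Derivation:
Start: (((9+(3*5))+(b+(9*x)))+(((x+z)+a)+7))
Step 1: at LLR: (3*5) -> 15; overall: (((9+(3*5))+(b+(9*x)))+(((x+z)+a)+7)) -> (((9+15)+(b+(9*x)))+(((x+z)+a)+7))
Step 2: at LL: (9+15) -> 24; overall: (((9+15)+(b+(9*x)))+(((x+z)+a)+7)) -> ((24+(b+(9*x)))+(((x+z)+a)+7))
Fixed point: ((24+(b+(9*x)))+(((x+z)+a)+7))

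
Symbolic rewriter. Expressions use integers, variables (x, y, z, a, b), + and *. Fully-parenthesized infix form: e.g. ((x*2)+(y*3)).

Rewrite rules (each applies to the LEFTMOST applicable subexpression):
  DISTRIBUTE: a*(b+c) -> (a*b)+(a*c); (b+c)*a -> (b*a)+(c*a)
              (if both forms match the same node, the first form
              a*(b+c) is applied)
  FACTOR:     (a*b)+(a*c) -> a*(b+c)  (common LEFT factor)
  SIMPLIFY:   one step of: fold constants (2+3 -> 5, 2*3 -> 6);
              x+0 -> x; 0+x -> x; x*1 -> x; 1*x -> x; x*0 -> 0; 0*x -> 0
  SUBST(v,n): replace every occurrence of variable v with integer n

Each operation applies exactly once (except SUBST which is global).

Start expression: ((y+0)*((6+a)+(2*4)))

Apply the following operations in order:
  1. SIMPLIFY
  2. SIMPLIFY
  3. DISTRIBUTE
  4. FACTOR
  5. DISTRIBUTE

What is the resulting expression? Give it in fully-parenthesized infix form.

Start: ((y+0)*((6+a)+(2*4)))
Apply SIMPLIFY at L (target: (y+0)): ((y+0)*((6+a)+(2*4))) -> (y*((6+a)+(2*4)))
Apply SIMPLIFY at RR (target: (2*4)): (y*((6+a)+(2*4))) -> (y*((6+a)+8))
Apply DISTRIBUTE at root (target: (y*((6+a)+8))): (y*((6+a)+8)) -> ((y*(6+a))+(y*8))
Apply FACTOR at root (target: ((y*(6+a))+(y*8))): ((y*(6+a))+(y*8)) -> (y*((6+a)+8))
Apply DISTRIBUTE at root (target: (y*((6+a)+8))): (y*((6+a)+8)) -> ((y*(6+a))+(y*8))

Answer: ((y*(6+a))+(y*8))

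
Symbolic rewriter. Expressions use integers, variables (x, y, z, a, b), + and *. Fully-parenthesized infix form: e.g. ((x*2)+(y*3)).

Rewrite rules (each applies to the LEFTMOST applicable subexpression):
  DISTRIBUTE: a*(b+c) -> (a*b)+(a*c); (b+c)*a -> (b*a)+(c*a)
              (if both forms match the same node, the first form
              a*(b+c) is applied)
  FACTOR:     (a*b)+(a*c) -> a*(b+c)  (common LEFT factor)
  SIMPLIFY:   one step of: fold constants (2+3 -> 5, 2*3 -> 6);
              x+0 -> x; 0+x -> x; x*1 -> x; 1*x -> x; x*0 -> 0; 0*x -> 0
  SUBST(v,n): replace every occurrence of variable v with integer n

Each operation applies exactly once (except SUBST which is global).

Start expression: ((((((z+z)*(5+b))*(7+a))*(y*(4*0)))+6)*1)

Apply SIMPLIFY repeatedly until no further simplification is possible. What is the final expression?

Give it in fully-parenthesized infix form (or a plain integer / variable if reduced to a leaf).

Answer: 6

Derivation:
Start: ((((((z+z)*(5+b))*(7+a))*(y*(4*0)))+6)*1)
Step 1: at root: ((((((z+z)*(5+b))*(7+a))*(y*(4*0)))+6)*1) -> (((((z+z)*(5+b))*(7+a))*(y*(4*0)))+6); overall: ((((((z+z)*(5+b))*(7+a))*(y*(4*0)))+6)*1) -> (((((z+z)*(5+b))*(7+a))*(y*(4*0)))+6)
Step 2: at LRR: (4*0) -> 0; overall: (((((z+z)*(5+b))*(7+a))*(y*(4*0)))+6) -> (((((z+z)*(5+b))*(7+a))*(y*0))+6)
Step 3: at LR: (y*0) -> 0; overall: (((((z+z)*(5+b))*(7+a))*(y*0))+6) -> (((((z+z)*(5+b))*(7+a))*0)+6)
Step 4: at L: ((((z+z)*(5+b))*(7+a))*0) -> 0; overall: (((((z+z)*(5+b))*(7+a))*0)+6) -> (0+6)
Step 5: at root: (0+6) -> 6; overall: (0+6) -> 6
Fixed point: 6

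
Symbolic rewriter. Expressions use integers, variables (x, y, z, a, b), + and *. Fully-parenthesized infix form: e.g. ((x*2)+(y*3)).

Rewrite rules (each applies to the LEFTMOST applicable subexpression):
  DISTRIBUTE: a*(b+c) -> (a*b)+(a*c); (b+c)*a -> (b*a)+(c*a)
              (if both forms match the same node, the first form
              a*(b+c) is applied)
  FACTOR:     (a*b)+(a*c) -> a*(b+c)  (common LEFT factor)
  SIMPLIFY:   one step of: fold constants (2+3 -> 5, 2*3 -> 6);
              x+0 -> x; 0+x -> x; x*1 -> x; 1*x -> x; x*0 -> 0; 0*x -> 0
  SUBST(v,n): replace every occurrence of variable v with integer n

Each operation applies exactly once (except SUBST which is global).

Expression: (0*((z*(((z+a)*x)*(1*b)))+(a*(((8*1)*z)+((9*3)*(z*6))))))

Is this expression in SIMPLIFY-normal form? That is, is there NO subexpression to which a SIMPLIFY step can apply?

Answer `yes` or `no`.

Answer: no

Derivation:
Expression: (0*((z*(((z+a)*x)*(1*b)))+(a*(((8*1)*z)+((9*3)*(z*6))))))
Scanning for simplifiable subexpressions (pre-order)...
  at root: (0*((z*(((z+a)*x)*(1*b)))+(a*(((8*1)*z)+((9*3)*(z*6)))))) (SIMPLIFIABLE)
  at R: ((z*(((z+a)*x)*(1*b)))+(a*(((8*1)*z)+((9*3)*(z*6))))) (not simplifiable)
  at RL: (z*(((z+a)*x)*(1*b))) (not simplifiable)
  at RLR: (((z+a)*x)*(1*b)) (not simplifiable)
  at RLRL: ((z+a)*x) (not simplifiable)
  at RLRLL: (z+a) (not simplifiable)
  at RLRR: (1*b) (SIMPLIFIABLE)
  at RR: (a*(((8*1)*z)+((9*3)*(z*6)))) (not simplifiable)
  at RRR: (((8*1)*z)+((9*3)*(z*6))) (not simplifiable)
  at RRRL: ((8*1)*z) (not simplifiable)
  at RRRLL: (8*1) (SIMPLIFIABLE)
  at RRRR: ((9*3)*(z*6)) (not simplifiable)
  at RRRRL: (9*3) (SIMPLIFIABLE)
  at RRRRR: (z*6) (not simplifiable)
Found simplifiable subexpr at path root: (0*((z*(((z+a)*x)*(1*b)))+(a*(((8*1)*z)+((9*3)*(z*6))))))
One SIMPLIFY step would give: 0
-> NOT in normal form.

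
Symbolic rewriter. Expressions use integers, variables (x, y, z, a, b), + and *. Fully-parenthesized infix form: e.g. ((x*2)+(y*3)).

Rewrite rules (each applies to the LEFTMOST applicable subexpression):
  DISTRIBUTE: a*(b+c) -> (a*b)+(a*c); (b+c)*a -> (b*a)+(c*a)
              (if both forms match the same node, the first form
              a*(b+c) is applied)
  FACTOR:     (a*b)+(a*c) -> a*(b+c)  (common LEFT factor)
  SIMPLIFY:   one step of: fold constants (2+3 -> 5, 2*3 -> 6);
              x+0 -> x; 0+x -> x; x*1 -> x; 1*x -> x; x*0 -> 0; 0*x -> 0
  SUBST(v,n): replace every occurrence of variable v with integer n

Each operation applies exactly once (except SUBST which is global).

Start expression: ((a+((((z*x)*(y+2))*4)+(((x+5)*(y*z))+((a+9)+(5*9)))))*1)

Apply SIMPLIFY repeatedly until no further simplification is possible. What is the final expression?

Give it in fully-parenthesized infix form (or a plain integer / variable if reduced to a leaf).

Answer: (a+((((z*x)*(y+2))*4)+(((x+5)*(y*z))+((a+9)+45))))

Derivation:
Start: ((a+((((z*x)*(y+2))*4)+(((x+5)*(y*z))+((a+9)+(5*9)))))*1)
Step 1: at root: ((a+((((z*x)*(y+2))*4)+(((x+5)*(y*z))+((a+9)+(5*9)))))*1) -> (a+((((z*x)*(y+2))*4)+(((x+5)*(y*z))+((a+9)+(5*9))))); overall: ((a+((((z*x)*(y+2))*4)+(((x+5)*(y*z))+((a+9)+(5*9)))))*1) -> (a+((((z*x)*(y+2))*4)+(((x+5)*(y*z))+((a+9)+(5*9)))))
Step 2: at RRRR: (5*9) -> 45; overall: (a+((((z*x)*(y+2))*4)+(((x+5)*(y*z))+((a+9)+(5*9))))) -> (a+((((z*x)*(y+2))*4)+(((x+5)*(y*z))+((a+9)+45))))
Fixed point: (a+((((z*x)*(y+2))*4)+(((x+5)*(y*z))+((a+9)+45))))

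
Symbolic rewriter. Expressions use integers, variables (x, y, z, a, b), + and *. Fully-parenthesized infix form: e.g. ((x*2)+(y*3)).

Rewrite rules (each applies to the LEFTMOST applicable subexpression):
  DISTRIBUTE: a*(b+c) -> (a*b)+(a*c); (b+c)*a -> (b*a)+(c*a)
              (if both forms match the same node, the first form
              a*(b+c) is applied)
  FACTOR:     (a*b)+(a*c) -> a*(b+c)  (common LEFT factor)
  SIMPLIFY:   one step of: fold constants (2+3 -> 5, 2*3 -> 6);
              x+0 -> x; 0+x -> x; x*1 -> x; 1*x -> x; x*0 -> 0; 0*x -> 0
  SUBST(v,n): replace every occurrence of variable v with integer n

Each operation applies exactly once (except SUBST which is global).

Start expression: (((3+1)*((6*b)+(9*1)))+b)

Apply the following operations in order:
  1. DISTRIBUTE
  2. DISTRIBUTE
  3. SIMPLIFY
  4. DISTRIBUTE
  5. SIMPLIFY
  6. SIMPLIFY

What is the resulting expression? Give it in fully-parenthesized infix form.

Answer: ((((3*(6*b))+(6*b))+(27+(1*(9*1))))+b)

Derivation:
Start: (((3+1)*((6*b)+(9*1)))+b)
Apply DISTRIBUTE at L (target: ((3+1)*((6*b)+(9*1)))): (((3+1)*((6*b)+(9*1)))+b) -> ((((3+1)*(6*b))+((3+1)*(9*1)))+b)
Apply DISTRIBUTE at LL (target: ((3+1)*(6*b))): ((((3+1)*(6*b))+((3+1)*(9*1)))+b) -> ((((3*(6*b))+(1*(6*b)))+((3+1)*(9*1)))+b)
Apply SIMPLIFY at LLR (target: (1*(6*b))): ((((3*(6*b))+(1*(6*b)))+((3+1)*(9*1)))+b) -> ((((3*(6*b))+(6*b))+((3+1)*(9*1)))+b)
Apply DISTRIBUTE at LR (target: ((3+1)*(9*1))): ((((3*(6*b))+(6*b))+((3+1)*(9*1)))+b) -> ((((3*(6*b))+(6*b))+((3*(9*1))+(1*(9*1))))+b)
Apply SIMPLIFY at LRLR (target: (9*1)): ((((3*(6*b))+(6*b))+((3*(9*1))+(1*(9*1))))+b) -> ((((3*(6*b))+(6*b))+((3*9)+(1*(9*1))))+b)
Apply SIMPLIFY at LRL (target: (3*9)): ((((3*(6*b))+(6*b))+((3*9)+(1*(9*1))))+b) -> ((((3*(6*b))+(6*b))+(27+(1*(9*1))))+b)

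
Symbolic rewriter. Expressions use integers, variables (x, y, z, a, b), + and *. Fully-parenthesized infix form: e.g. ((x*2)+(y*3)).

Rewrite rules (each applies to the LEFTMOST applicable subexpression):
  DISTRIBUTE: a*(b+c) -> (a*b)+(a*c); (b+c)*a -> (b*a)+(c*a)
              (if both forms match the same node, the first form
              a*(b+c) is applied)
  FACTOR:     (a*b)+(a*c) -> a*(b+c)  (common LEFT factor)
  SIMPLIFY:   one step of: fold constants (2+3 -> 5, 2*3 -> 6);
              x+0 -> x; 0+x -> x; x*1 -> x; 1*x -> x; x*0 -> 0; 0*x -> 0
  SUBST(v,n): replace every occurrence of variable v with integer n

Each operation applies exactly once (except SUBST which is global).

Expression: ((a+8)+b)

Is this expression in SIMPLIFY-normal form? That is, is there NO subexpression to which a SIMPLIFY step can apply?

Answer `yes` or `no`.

Expression: ((a+8)+b)
Scanning for simplifiable subexpressions (pre-order)...
  at root: ((a+8)+b) (not simplifiable)
  at L: (a+8) (not simplifiable)
Result: no simplifiable subexpression found -> normal form.

Answer: yes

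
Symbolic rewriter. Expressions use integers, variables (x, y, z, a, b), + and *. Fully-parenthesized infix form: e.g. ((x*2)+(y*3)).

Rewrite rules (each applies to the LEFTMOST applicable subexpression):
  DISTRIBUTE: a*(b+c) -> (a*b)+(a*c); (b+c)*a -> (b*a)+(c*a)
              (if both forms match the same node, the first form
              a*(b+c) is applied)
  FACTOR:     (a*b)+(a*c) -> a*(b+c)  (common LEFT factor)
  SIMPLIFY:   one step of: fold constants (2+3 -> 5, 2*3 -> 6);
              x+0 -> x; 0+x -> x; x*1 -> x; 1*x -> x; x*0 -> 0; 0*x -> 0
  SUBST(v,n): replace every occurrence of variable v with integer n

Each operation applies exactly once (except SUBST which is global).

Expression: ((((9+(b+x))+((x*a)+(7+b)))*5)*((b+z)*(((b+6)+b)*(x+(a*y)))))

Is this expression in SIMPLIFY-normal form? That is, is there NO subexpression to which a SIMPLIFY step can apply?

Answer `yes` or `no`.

Expression: ((((9+(b+x))+((x*a)+(7+b)))*5)*((b+z)*(((b+6)+b)*(x+(a*y)))))
Scanning for simplifiable subexpressions (pre-order)...
  at root: ((((9+(b+x))+((x*a)+(7+b)))*5)*((b+z)*(((b+6)+b)*(x+(a*y))))) (not simplifiable)
  at L: (((9+(b+x))+((x*a)+(7+b)))*5) (not simplifiable)
  at LL: ((9+(b+x))+((x*a)+(7+b))) (not simplifiable)
  at LLL: (9+(b+x)) (not simplifiable)
  at LLLR: (b+x) (not simplifiable)
  at LLR: ((x*a)+(7+b)) (not simplifiable)
  at LLRL: (x*a) (not simplifiable)
  at LLRR: (7+b) (not simplifiable)
  at R: ((b+z)*(((b+6)+b)*(x+(a*y)))) (not simplifiable)
  at RL: (b+z) (not simplifiable)
  at RR: (((b+6)+b)*(x+(a*y))) (not simplifiable)
  at RRL: ((b+6)+b) (not simplifiable)
  at RRLL: (b+6) (not simplifiable)
  at RRR: (x+(a*y)) (not simplifiable)
  at RRRR: (a*y) (not simplifiable)
Result: no simplifiable subexpression found -> normal form.

Answer: yes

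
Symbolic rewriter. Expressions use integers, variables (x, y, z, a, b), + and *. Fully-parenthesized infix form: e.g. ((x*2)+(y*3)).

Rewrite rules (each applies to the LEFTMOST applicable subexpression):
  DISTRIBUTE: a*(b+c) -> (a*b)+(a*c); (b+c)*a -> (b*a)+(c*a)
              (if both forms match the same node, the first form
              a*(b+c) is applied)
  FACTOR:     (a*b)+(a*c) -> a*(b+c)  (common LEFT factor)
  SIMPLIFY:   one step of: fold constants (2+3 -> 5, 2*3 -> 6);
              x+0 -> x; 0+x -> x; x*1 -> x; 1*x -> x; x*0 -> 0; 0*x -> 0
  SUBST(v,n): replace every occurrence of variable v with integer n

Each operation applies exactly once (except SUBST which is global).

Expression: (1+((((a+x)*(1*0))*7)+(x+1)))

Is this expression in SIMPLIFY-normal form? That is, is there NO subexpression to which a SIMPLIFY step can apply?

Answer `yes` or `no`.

Expression: (1+((((a+x)*(1*0))*7)+(x+1)))
Scanning for simplifiable subexpressions (pre-order)...
  at root: (1+((((a+x)*(1*0))*7)+(x+1))) (not simplifiable)
  at R: ((((a+x)*(1*0))*7)+(x+1)) (not simplifiable)
  at RL: (((a+x)*(1*0))*7) (not simplifiable)
  at RLL: ((a+x)*(1*0)) (not simplifiable)
  at RLLL: (a+x) (not simplifiable)
  at RLLR: (1*0) (SIMPLIFIABLE)
  at RR: (x+1) (not simplifiable)
Found simplifiable subexpr at path RLLR: (1*0)
One SIMPLIFY step would give: (1+((((a+x)*0)*7)+(x+1)))
-> NOT in normal form.

Answer: no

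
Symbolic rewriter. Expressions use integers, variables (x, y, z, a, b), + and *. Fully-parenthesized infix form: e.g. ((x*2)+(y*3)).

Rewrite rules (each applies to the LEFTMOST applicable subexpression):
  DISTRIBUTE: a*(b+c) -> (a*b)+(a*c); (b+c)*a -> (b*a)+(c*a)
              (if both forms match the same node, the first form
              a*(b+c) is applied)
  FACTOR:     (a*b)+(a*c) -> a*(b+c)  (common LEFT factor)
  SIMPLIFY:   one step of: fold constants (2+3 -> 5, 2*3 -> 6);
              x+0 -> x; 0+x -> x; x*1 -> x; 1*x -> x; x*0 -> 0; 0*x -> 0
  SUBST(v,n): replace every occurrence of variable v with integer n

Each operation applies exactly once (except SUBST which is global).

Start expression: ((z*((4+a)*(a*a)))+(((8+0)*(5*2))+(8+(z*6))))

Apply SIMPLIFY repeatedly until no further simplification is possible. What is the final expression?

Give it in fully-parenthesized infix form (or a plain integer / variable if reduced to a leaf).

Answer: ((z*((4+a)*(a*a)))+(80+(8+(z*6))))

Derivation:
Start: ((z*((4+a)*(a*a)))+(((8+0)*(5*2))+(8+(z*6))))
Step 1: at RLL: (8+0) -> 8; overall: ((z*((4+a)*(a*a)))+(((8+0)*(5*2))+(8+(z*6)))) -> ((z*((4+a)*(a*a)))+((8*(5*2))+(8+(z*6))))
Step 2: at RLR: (5*2) -> 10; overall: ((z*((4+a)*(a*a)))+((8*(5*2))+(8+(z*6)))) -> ((z*((4+a)*(a*a)))+((8*10)+(8+(z*6))))
Step 3: at RL: (8*10) -> 80; overall: ((z*((4+a)*(a*a)))+((8*10)+(8+(z*6)))) -> ((z*((4+a)*(a*a)))+(80+(8+(z*6))))
Fixed point: ((z*((4+a)*(a*a)))+(80+(8+(z*6))))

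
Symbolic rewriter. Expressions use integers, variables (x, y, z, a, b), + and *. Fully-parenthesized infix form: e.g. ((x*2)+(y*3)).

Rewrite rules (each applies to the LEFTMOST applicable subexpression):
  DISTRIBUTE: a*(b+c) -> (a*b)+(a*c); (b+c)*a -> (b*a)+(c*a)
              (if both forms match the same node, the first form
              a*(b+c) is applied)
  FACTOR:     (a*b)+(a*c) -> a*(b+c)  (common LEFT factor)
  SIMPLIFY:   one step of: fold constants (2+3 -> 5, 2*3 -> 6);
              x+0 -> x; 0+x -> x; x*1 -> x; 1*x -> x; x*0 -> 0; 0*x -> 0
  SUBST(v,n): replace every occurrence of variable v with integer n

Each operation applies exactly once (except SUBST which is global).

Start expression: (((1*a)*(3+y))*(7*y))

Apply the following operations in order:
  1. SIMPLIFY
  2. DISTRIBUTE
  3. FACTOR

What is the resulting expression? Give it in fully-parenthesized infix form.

Answer: ((a*(3+y))*(7*y))

Derivation:
Start: (((1*a)*(3+y))*(7*y))
Apply SIMPLIFY at LL (target: (1*a)): (((1*a)*(3+y))*(7*y)) -> ((a*(3+y))*(7*y))
Apply DISTRIBUTE at L (target: (a*(3+y))): ((a*(3+y))*(7*y)) -> (((a*3)+(a*y))*(7*y))
Apply FACTOR at L (target: ((a*3)+(a*y))): (((a*3)+(a*y))*(7*y)) -> ((a*(3+y))*(7*y))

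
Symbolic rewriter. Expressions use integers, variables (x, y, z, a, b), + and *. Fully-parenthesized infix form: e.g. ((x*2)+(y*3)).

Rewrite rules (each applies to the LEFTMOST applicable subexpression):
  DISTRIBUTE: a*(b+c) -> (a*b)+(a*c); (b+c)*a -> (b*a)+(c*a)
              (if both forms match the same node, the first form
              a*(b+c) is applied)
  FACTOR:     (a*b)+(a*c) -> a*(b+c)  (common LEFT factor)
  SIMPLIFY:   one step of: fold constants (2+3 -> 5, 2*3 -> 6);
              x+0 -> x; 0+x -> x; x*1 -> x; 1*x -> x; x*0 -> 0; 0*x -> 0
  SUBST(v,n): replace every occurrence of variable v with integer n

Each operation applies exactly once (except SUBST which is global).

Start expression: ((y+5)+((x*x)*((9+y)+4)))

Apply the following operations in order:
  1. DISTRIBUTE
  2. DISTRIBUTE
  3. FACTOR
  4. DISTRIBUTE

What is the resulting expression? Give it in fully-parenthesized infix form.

Start: ((y+5)+((x*x)*((9+y)+4)))
Apply DISTRIBUTE at R (target: ((x*x)*((9+y)+4))): ((y+5)+((x*x)*((9+y)+4))) -> ((y+5)+(((x*x)*(9+y))+((x*x)*4)))
Apply DISTRIBUTE at RL (target: ((x*x)*(9+y))): ((y+5)+(((x*x)*(9+y))+((x*x)*4))) -> ((y+5)+((((x*x)*9)+((x*x)*y))+((x*x)*4)))
Apply FACTOR at RL (target: (((x*x)*9)+((x*x)*y))): ((y+5)+((((x*x)*9)+((x*x)*y))+((x*x)*4))) -> ((y+5)+(((x*x)*(9+y))+((x*x)*4)))
Apply DISTRIBUTE at RL (target: ((x*x)*(9+y))): ((y+5)+(((x*x)*(9+y))+((x*x)*4))) -> ((y+5)+((((x*x)*9)+((x*x)*y))+((x*x)*4)))

Answer: ((y+5)+((((x*x)*9)+((x*x)*y))+((x*x)*4)))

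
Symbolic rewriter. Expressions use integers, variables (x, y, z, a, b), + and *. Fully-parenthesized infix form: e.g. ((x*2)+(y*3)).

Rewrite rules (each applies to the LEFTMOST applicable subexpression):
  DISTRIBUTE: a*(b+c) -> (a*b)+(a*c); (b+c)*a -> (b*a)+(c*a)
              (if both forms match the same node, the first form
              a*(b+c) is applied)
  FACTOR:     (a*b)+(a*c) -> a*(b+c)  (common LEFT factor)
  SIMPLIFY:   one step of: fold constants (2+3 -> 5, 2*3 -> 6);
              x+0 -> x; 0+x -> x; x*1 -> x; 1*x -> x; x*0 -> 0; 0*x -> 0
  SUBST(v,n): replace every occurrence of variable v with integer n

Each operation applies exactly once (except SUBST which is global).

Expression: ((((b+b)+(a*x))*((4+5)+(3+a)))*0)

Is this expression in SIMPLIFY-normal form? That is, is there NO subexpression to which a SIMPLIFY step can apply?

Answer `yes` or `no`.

Answer: no

Derivation:
Expression: ((((b+b)+(a*x))*((4+5)+(3+a)))*0)
Scanning for simplifiable subexpressions (pre-order)...
  at root: ((((b+b)+(a*x))*((4+5)+(3+a)))*0) (SIMPLIFIABLE)
  at L: (((b+b)+(a*x))*((4+5)+(3+a))) (not simplifiable)
  at LL: ((b+b)+(a*x)) (not simplifiable)
  at LLL: (b+b) (not simplifiable)
  at LLR: (a*x) (not simplifiable)
  at LR: ((4+5)+(3+a)) (not simplifiable)
  at LRL: (4+5) (SIMPLIFIABLE)
  at LRR: (3+a) (not simplifiable)
Found simplifiable subexpr at path root: ((((b+b)+(a*x))*((4+5)+(3+a)))*0)
One SIMPLIFY step would give: 0
-> NOT in normal form.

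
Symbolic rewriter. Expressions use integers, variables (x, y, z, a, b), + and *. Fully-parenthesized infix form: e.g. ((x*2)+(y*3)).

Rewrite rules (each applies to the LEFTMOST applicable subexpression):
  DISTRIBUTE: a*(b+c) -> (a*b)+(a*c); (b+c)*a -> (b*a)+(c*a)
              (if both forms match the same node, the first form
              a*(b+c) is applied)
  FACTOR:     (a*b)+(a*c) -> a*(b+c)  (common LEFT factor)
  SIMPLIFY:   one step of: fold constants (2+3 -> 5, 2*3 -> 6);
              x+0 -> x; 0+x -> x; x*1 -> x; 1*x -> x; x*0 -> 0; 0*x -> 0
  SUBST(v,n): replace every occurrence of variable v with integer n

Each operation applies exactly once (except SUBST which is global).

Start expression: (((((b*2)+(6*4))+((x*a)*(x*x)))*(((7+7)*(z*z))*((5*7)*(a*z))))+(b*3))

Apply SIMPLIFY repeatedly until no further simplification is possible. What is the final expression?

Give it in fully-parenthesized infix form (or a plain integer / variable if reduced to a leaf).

Answer: (((((b*2)+24)+((x*a)*(x*x)))*((14*(z*z))*(35*(a*z))))+(b*3))

Derivation:
Start: (((((b*2)+(6*4))+((x*a)*(x*x)))*(((7+7)*(z*z))*((5*7)*(a*z))))+(b*3))
Step 1: at LLLR: (6*4) -> 24; overall: (((((b*2)+(6*4))+((x*a)*(x*x)))*(((7+7)*(z*z))*((5*7)*(a*z))))+(b*3)) -> (((((b*2)+24)+((x*a)*(x*x)))*(((7+7)*(z*z))*((5*7)*(a*z))))+(b*3))
Step 2: at LRLL: (7+7) -> 14; overall: (((((b*2)+24)+((x*a)*(x*x)))*(((7+7)*(z*z))*((5*7)*(a*z))))+(b*3)) -> (((((b*2)+24)+((x*a)*(x*x)))*((14*(z*z))*((5*7)*(a*z))))+(b*3))
Step 3: at LRRL: (5*7) -> 35; overall: (((((b*2)+24)+((x*a)*(x*x)))*((14*(z*z))*((5*7)*(a*z))))+(b*3)) -> (((((b*2)+24)+((x*a)*(x*x)))*((14*(z*z))*(35*(a*z))))+(b*3))
Fixed point: (((((b*2)+24)+((x*a)*(x*x)))*((14*(z*z))*(35*(a*z))))+(b*3))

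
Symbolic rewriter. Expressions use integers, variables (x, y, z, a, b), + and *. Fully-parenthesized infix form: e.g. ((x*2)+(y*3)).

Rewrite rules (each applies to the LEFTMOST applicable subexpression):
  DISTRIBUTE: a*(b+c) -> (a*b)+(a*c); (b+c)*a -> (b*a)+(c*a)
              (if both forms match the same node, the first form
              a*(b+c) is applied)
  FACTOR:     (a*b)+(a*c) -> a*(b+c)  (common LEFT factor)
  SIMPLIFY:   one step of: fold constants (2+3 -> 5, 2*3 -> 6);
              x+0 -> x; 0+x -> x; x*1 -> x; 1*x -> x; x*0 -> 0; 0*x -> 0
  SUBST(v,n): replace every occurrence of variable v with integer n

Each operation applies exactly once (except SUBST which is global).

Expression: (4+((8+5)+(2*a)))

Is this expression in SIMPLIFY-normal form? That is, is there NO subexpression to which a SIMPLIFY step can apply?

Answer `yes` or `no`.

Answer: no

Derivation:
Expression: (4+((8+5)+(2*a)))
Scanning for simplifiable subexpressions (pre-order)...
  at root: (4+((8+5)+(2*a))) (not simplifiable)
  at R: ((8+5)+(2*a)) (not simplifiable)
  at RL: (8+5) (SIMPLIFIABLE)
  at RR: (2*a) (not simplifiable)
Found simplifiable subexpr at path RL: (8+5)
One SIMPLIFY step would give: (4+(13+(2*a)))
-> NOT in normal form.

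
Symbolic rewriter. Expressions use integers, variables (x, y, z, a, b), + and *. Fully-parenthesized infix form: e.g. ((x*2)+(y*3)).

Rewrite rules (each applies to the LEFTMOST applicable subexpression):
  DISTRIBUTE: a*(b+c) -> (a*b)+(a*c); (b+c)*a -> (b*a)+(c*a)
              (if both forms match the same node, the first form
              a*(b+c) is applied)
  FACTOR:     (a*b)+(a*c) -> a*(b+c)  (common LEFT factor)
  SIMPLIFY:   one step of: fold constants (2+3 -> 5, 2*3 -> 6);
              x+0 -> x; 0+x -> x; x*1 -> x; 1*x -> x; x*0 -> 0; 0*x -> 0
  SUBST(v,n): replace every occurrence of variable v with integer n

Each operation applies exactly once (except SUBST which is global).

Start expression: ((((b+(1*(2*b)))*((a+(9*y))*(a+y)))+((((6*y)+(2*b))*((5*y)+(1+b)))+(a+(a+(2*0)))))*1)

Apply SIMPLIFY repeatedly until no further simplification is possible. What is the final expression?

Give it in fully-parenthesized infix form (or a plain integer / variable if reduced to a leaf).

Start: ((((b+(1*(2*b)))*((a+(9*y))*(a+y)))+((((6*y)+(2*b))*((5*y)+(1+b)))+(a+(a+(2*0)))))*1)
Step 1: at root: ((((b+(1*(2*b)))*((a+(9*y))*(a+y)))+((((6*y)+(2*b))*((5*y)+(1+b)))+(a+(a+(2*0)))))*1) -> (((b+(1*(2*b)))*((a+(9*y))*(a+y)))+((((6*y)+(2*b))*((5*y)+(1+b)))+(a+(a+(2*0))))); overall: ((((b+(1*(2*b)))*((a+(9*y))*(a+y)))+((((6*y)+(2*b))*((5*y)+(1+b)))+(a+(a+(2*0)))))*1) -> (((b+(1*(2*b)))*((a+(9*y))*(a+y)))+((((6*y)+(2*b))*((5*y)+(1+b)))+(a+(a+(2*0)))))
Step 2: at LLR: (1*(2*b)) -> (2*b); overall: (((b+(1*(2*b)))*((a+(9*y))*(a+y)))+((((6*y)+(2*b))*((5*y)+(1+b)))+(a+(a+(2*0))))) -> (((b+(2*b))*((a+(9*y))*(a+y)))+((((6*y)+(2*b))*((5*y)+(1+b)))+(a+(a+(2*0)))))
Step 3: at RRRR: (2*0) -> 0; overall: (((b+(2*b))*((a+(9*y))*(a+y)))+((((6*y)+(2*b))*((5*y)+(1+b)))+(a+(a+(2*0))))) -> (((b+(2*b))*((a+(9*y))*(a+y)))+((((6*y)+(2*b))*((5*y)+(1+b)))+(a+(a+0))))
Step 4: at RRR: (a+0) -> a; overall: (((b+(2*b))*((a+(9*y))*(a+y)))+((((6*y)+(2*b))*((5*y)+(1+b)))+(a+(a+0)))) -> (((b+(2*b))*((a+(9*y))*(a+y)))+((((6*y)+(2*b))*((5*y)+(1+b)))+(a+a)))
Fixed point: (((b+(2*b))*((a+(9*y))*(a+y)))+((((6*y)+(2*b))*((5*y)+(1+b)))+(a+a)))

Answer: (((b+(2*b))*((a+(9*y))*(a+y)))+((((6*y)+(2*b))*((5*y)+(1+b)))+(a+a)))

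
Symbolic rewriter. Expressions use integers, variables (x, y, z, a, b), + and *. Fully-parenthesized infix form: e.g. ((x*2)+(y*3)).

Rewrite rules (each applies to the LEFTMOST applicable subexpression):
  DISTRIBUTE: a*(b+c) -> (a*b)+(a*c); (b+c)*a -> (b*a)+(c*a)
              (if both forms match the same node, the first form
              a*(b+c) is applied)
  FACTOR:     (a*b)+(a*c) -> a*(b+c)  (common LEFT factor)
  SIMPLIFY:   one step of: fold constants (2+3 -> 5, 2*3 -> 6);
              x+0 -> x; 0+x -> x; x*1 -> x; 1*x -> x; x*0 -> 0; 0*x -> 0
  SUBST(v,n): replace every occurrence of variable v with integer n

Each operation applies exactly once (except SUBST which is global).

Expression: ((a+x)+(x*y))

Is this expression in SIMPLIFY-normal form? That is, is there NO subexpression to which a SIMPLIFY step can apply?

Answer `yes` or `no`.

Expression: ((a+x)+(x*y))
Scanning for simplifiable subexpressions (pre-order)...
  at root: ((a+x)+(x*y)) (not simplifiable)
  at L: (a+x) (not simplifiable)
  at R: (x*y) (not simplifiable)
Result: no simplifiable subexpression found -> normal form.

Answer: yes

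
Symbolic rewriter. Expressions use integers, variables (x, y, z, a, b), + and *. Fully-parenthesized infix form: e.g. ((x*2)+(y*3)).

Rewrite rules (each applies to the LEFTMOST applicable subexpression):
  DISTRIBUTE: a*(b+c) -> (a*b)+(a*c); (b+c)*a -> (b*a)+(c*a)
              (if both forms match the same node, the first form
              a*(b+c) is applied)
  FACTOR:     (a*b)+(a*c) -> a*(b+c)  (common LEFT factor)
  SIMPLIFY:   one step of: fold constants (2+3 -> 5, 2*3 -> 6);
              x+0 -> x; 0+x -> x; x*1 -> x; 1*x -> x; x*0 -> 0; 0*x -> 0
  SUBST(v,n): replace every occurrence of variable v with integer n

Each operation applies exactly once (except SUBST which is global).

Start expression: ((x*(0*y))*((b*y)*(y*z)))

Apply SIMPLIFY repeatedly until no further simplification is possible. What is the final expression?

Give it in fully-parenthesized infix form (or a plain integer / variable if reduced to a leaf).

Start: ((x*(0*y))*((b*y)*(y*z)))
Step 1: at LR: (0*y) -> 0; overall: ((x*(0*y))*((b*y)*(y*z))) -> ((x*0)*((b*y)*(y*z)))
Step 2: at L: (x*0) -> 0; overall: ((x*0)*((b*y)*(y*z))) -> (0*((b*y)*(y*z)))
Step 3: at root: (0*((b*y)*(y*z))) -> 0; overall: (0*((b*y)*(y*z))) -> 0
Fixed point: 0

Answer: 0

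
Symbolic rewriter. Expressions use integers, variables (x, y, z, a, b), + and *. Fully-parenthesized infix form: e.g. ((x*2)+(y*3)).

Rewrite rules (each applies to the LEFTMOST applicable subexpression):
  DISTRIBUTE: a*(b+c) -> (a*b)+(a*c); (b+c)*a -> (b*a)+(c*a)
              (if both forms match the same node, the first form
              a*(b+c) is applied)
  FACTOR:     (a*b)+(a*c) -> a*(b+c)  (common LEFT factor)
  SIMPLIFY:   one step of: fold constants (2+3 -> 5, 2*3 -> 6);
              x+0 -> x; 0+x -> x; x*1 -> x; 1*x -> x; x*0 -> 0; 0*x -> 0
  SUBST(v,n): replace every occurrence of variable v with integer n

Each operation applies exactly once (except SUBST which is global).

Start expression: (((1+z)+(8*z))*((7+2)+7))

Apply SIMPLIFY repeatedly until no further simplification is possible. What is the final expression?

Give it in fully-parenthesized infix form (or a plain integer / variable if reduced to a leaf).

Answer: (((1+z)+(8*z))*16)

Derivation:
Start: (((1+z)+(8*z))*((7+2)+7))
Step 1: at RL: (7+2) -> 9; overall: (((1+z)+(8*z))*((7+2)+7)) -> (((1+z)+(8*z))*(9+7))
Step 2: at R: (9+7) -> 16; overall: (((1+z)+(8*z))*(9+7)) -> (((1+z)+(8*z))*16)
Fixed point: (((1+z)+(8*z))*16)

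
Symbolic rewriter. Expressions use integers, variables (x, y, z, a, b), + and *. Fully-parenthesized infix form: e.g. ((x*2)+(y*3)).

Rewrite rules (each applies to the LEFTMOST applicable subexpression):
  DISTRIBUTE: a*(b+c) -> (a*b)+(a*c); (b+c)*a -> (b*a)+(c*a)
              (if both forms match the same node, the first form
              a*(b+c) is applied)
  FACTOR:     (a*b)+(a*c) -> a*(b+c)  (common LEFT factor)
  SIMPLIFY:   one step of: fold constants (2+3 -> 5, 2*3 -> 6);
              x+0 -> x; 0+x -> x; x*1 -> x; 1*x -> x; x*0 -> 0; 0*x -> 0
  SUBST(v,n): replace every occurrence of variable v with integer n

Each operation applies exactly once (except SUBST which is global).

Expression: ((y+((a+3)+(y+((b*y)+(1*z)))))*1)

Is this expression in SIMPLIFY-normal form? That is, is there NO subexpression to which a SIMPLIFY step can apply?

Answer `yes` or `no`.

Expression: ((y+((a+3)+(y+((b*y)+(1*z)))))*1)
Scanning for simplifiable subexpressions (pre-order)...
  at root: ((y+((a+3)+(y+((b*y)+(1*z)))))*1) (SIMPLIFIABLE)
  at L: (y+((a+3)+(y+((b*y)+(1*z))))) (not simplifiable)
  at LR: ((a+3)+(y+((b*y)+(1*z)))) (not simplifiable)
  at LRL: (a+3) (not simplifiable)
  at LRR: (y+((b*y)+(1*z))) (not simplifiable)
  at LRRR: ((b*y)+(1*z)) (not simplifiable)
  at LRRRL: (b*y) (not simplifiable)
  at LRRRR: (1*z) (SIMPLIFIABLE)
Found simplifiable subexpr at path root: ((y+((a+3)+(y+((b*y)+(1*z)))))*1)
One SIMPLIFY step would give: (y+((a+3)+(y+((b*y)+(1*z)))))
-> NOT in normal form.

Answer: no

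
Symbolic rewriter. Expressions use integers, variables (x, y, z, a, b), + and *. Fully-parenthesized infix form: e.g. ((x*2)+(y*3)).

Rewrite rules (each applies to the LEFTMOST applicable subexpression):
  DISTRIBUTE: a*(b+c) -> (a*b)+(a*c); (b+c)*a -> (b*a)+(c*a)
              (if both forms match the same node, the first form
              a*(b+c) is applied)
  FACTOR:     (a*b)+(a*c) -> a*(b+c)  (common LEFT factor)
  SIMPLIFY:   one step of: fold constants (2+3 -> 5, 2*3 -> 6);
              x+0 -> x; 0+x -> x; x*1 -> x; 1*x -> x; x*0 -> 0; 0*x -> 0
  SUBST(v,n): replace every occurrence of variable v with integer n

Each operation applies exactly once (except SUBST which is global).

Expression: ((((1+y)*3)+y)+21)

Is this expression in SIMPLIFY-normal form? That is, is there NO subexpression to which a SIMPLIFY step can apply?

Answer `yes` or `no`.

Answer: yes

Derivation:
Expression: ((((1+y)*3)+y)+21)
Scanning for simplifiable subexpressions (pre-order)...
  at root: ((((1+y)*3)+y)+21) (not simplifiable)
  at L: (((1+y)*3)+y) (not simplifiable)
  at LL: ((1+y)*3) (not simplifiable)
  at LLL: (1+y) (not simplifiable)
Result: no simplifiable subexpression found -> normal form.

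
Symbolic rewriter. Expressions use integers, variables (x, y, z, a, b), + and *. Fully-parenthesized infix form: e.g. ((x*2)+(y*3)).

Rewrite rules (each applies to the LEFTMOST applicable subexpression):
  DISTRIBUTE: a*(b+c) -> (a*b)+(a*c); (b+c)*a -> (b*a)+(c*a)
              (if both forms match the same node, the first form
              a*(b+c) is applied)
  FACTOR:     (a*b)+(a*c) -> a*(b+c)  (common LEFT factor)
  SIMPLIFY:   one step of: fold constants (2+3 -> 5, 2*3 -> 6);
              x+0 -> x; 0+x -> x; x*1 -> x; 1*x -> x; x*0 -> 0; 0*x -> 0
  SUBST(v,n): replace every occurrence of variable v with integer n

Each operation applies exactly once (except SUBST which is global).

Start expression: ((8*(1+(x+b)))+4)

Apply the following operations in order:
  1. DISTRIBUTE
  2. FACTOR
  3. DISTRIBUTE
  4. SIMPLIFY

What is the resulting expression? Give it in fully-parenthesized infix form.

Start: ((8*(1+(x+b)))+4)
Apply DISTRIBUTE at L (target: (8*(1+(x+b)))): ((8*(1+(x+b)))+4) -> (((8*1)+(8*(x+b)))+4)
Apply FACTOR at L (target: ((8*1)+(8*(x+b)))): (((8*1)+(8*(x+b)))+4) -> ((8*(1+(x+b)))+4)
Apply DISTRIBUTE at L (target: (8*(1+(x+b)))): ((8*(1+(x+b)))+4) -> (((8*1)+(8*(x+b)))+4)
Apply SIMPLIFY at LL (target: (8*1)): (((8*1)+(8*(x+b)))+4) -> ((8+(8*(x+b)))+4)

Answer: ((8+(8*(x+b)))+4)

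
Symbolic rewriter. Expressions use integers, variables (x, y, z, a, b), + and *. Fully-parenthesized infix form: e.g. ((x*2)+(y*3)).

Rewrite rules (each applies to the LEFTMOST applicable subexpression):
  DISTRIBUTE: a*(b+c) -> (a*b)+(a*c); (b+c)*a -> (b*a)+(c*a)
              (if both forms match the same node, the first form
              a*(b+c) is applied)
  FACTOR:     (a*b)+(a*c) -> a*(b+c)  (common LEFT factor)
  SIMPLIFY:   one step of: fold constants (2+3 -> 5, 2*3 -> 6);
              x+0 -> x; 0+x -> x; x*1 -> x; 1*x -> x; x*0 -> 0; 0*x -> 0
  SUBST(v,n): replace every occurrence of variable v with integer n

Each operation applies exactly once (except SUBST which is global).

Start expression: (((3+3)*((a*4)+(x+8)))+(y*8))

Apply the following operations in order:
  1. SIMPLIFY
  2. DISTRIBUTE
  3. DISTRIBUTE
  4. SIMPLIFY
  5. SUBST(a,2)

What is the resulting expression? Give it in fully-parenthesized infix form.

Answer: (((6*(2*4))+((6*x)+48))+(y*8))

Derivation:
Start: (((3+3)*((a*4)+(x+8)))+(y*8))
Apply SIMPLIFY at LL (target: (3+3)): (((3+3)*((a*4)+(x+8)))+(y*8)) -> ((6*((a*4)+(x+8)))+(y*8))
Apply DISTRIBUTE at L (target: (6*((a*4)+(x+8)))): ((6*((a*4)+(x+8)))+(y*8)) -> (((6*(a*4))+(6*(x+8)))+(y*8))
Apply DISTRIBUTE at LR (target: (6*(x+8))): (((6*(a*4))+(6*(x+8)))+(y*8)) -> (((6*(a*4))+((6*x)+(6*8)))+(y*8))
Apply SIMPLIFY at LRR (target: (6*8)): (((6*(a*4))+((6*x)+(6*8)))+(y*8)) -> (((6*(a*4))+((6*x)+48))+(y*8))
Apply SUBST(a,2): (((6*(a*4))+((6*x)+48))+(y*8)) -> (((6*(2*4))+((6*x)+48))+(y*8))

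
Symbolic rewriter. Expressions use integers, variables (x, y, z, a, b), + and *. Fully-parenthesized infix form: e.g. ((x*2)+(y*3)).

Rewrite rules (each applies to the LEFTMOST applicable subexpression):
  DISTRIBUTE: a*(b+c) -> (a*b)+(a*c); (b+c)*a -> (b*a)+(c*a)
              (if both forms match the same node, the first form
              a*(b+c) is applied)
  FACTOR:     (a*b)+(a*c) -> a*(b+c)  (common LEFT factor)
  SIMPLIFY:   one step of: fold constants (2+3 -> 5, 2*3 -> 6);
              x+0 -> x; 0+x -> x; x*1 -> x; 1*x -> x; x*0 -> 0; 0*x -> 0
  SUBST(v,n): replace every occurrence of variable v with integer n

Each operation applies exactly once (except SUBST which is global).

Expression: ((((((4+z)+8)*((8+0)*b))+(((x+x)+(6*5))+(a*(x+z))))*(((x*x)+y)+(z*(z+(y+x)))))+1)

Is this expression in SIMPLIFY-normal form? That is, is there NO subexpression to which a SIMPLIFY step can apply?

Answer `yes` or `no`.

Expression: ((((((4+z)+8)*((8+0)*b))+(((x+x)+(6*5))+(a*(x+z))))*(((x*x)+y)+(z*(z+(y+x)))))+1)
Scanning for simplifiable subexpressions (pre-order)...
  at root: ((((((4+z)+8)*((8+0)*b))+(((x+x)+(6*5))+(a*(x+z))))*(((x*x)+y)+(z*(z+(y+x)))))+1) (not simplifiable)
  at L: (((((4+z)+8)*((8+0)*b))+(((x+x)+(6*5))+(a*(x+z))))*(((x*x)+y)+(z*(z+(y+x))))) (not simplifiable)
  at LL: ((((4+z)+8)*((8+0)*b))+(((x+x)+(6*5))+(a*(x+z)))) (not simplifiable)
  at LLL: (((4+z)+8)*((8+0)*b)) (not simplifiable)
  at LLLL: ((4+z)+8) (not simplifiable)
  at LLLLL: (4+z) (not simplifiable)
  at LLLR: ((8+0)*b) (not simplifiable)
  at LLLRL: (8+0) (SIMPLIFIABLE)
  at LLR: (((x+x)+(6*5))+(a*(x+z))) (not simplifiable)
  at LLRL: ((x+x)+(6*5)) (not simplifiable)
  at LLRLL: (x+x) (not simplifiable)
  at LLRLR: (6*5) (SIMPLIFIABLE)
  at LLRR: (a*(x+z)) (not simplifiable)
  at LLRRR: (x+z) (not simplifiable)
  at LR: (((x*x)+y)+(z*(z+(y+x)))) (not simplifiable)
  at LRL: ((x*x)+y) (not simplifiable)
  at LRLL: (x*x) (not simplifiable)
  at LRR: (z*(z+(y+x))) (not simplifiable)
  at LRRR: (z+(y+x)) (not simplifiable)
  at LRRRR: (y+x) (not simplifiable)
Found simplifiable subexpr at path LLLRL: (8+0)
One SIMPLIFY step would give: ((((((4+z)+8)*(8*b))+(((x+x)+(6*5))+(a*(x+z))))*(((x*x)+y)+(z*(z+(y+x)))))+1)
-> NOT in normal form.

Answer: no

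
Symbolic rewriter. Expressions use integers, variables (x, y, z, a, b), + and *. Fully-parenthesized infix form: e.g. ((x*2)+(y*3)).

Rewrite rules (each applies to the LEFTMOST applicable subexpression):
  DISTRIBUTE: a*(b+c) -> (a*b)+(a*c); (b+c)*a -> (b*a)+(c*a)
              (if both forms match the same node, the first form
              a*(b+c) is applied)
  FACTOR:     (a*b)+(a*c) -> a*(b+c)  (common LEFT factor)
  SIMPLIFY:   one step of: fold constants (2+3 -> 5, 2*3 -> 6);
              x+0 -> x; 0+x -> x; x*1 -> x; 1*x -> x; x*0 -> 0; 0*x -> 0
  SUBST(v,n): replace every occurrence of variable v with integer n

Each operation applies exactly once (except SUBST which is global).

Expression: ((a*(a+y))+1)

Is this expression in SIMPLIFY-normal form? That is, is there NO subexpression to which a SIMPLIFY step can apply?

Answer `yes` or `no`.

Expression: ((a*(a+y))+1)
Scanning for simplifiable subexpressions (pre-order)...
  at root: ((a*(a+y))+1) (not simplifiable)
  at L: (a*(a+y)) (not simplifiable)
  at LR: (a+y) (not simplifiable)
Result: no simplifiable subexpression found -> normal form.

Answer: yes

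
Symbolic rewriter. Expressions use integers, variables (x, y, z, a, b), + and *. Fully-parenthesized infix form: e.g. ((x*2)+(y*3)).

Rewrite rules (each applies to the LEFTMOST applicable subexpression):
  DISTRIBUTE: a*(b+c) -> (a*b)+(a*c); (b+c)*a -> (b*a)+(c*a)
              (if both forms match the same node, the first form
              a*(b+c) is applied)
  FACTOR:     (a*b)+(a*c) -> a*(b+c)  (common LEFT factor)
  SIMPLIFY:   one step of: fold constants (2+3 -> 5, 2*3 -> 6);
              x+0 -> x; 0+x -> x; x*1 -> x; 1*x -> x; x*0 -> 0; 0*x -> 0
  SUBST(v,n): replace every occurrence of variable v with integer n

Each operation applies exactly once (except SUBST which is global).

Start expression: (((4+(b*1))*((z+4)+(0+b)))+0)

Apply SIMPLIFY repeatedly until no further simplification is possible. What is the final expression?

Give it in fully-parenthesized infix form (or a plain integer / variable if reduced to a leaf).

Answer: ((4+b)*((z+4)+b))

Derivation:
Start: (((4+(b*1))*((z+4)+(0+b)))+0)
Step 1: at root: (((4+(b*1))*((z+4)+(0+b)))+0) -> ((4+(b*1))*((z+4)+(0+b))); overall: (((4+(b*1))*((z+4)+(0+b)))+0) -> ((4+(b*1))*((z+4)+(0+b)))
Step 2: at LR: (b*1) -> b; overall: ((4+(b*1))*((z+4)+(0+b))) -> ((4+b)*((z+4)+(0+b)))
Step 3: at RR: (0+b) -> b; overall: ((4+b)*((z+4)+(0+b))) -> ((4+b)*((z+4)+b))
Fixed point: ((4+b)*((z+4)+b))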